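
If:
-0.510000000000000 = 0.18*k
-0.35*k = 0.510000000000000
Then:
No Solution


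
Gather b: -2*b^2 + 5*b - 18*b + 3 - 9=-2*b^2 - 13*b - 6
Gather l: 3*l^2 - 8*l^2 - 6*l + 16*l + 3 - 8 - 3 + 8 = -5*l^2 + 10*l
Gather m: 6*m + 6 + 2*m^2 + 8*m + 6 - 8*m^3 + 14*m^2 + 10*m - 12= -8*m^3 + 16*m^2 + 24*m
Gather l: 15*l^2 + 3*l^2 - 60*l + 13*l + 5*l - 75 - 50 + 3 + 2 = 18*l^2 - 42*l - 120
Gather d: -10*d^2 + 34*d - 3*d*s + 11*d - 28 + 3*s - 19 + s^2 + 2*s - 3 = -10*d^2 + d*(45 - 3*s) + s^2 + 5*s - 50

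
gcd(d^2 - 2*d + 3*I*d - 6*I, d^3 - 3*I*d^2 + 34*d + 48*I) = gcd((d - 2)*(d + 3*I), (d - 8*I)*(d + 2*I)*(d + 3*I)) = d + 3*I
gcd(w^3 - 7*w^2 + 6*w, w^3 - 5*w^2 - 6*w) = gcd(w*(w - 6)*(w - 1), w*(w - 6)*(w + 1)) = w^2 - 6*w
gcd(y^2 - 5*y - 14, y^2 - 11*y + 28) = y - 7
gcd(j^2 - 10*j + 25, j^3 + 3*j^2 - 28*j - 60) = j - 5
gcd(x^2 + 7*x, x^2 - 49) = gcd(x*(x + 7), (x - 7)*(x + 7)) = x + 7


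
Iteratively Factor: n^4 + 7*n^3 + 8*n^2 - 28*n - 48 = (n + 3)*(n^3 + 4*n^2 - 4*n - 16) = (n - 2)*(n + 3)*(n^2 + 6*n + 8) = (n - 2)*(n + 3)*(n + 4)*(n + 2)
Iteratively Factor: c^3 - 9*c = (c)*(c^2 - 9) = c*(c - 3)*(c + 3)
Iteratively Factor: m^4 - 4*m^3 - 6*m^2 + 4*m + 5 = (m + 1)*(m^3 - 5*m^2 - m + 5) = (m + 1)^2*(m^2 - 6*m + 5) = (m - 1)*(m + 1)^2*(m - 5)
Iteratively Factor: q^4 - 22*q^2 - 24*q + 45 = (q - 1)*(q^3 + q^2 - 21*q - 45) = (q - 5)*(q - 1)*(q^2 + 6*q + 9) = (q - 5)*(q - 1)*(q + 3)*(q + 3)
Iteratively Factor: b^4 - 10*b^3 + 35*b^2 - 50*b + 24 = (b - 1)*(b^3 - 9*b^2 + 26*b - 24) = (b - 2)*(b - 1)*(b^2 - 7*b + 12) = (b - 3)*(b - 2)*(b - 1)*(b - 4)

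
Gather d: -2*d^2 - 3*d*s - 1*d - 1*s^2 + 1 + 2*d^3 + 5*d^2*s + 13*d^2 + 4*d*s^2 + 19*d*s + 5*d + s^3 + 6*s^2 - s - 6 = 2*d^3 + d^2*(5*s + 11) + d*(4*s^2 + 16*s + 4) + s^3 + 5*s^2 - s - 5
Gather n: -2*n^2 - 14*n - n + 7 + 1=-2*n^2 - 15*n + 8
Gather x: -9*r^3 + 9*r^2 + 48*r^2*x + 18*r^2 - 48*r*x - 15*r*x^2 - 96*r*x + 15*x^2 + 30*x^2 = -9*r^3 + 27*r^2 + x^2*(45 - 15*r) + x*(48*r^2 - 144*r)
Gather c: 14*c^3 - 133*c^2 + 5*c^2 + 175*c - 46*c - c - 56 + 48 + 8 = 14*c^3 - 128*c^2 + 128*c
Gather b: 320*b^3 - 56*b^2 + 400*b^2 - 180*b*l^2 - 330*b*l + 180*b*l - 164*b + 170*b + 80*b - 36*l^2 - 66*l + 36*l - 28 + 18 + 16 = 320*b^3 + 344*b^2 + b*(-180*l^2 - 150*l + 86) - 36*l^2 - 30*l + 6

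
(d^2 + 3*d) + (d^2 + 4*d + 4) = 2*d^2 + 7*d + 4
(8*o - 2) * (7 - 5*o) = -40*o^2 + 66*o - 14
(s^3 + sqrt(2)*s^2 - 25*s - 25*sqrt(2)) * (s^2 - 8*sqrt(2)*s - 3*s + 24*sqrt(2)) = s^5 - 7*sqrt(2)*s^4 - 3*s^4 - 41*s^3 + 21*sqrt(2)*s^3 + 123*s^2 + 175*sqrt(2)*s^2 - 525*sqrt(2)*s + 400*s - 1200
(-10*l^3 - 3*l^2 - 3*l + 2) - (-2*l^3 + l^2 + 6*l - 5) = -8*l^3 - 4*l^2 - 9*l + 7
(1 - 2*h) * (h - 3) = -2*h^2 + 7*h - 3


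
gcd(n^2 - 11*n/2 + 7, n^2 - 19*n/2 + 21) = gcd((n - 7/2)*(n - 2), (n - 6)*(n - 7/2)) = n - 7/2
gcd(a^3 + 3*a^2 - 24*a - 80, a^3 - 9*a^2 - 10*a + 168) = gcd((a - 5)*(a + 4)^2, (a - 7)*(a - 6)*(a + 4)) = a + 4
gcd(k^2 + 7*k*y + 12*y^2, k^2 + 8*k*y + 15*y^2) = k + 3*y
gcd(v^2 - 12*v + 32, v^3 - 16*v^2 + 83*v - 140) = v - 4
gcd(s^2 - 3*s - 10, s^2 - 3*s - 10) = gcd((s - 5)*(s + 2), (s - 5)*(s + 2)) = s^2 - 3*s - 10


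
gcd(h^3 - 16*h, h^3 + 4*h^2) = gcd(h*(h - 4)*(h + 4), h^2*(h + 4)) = h^2 + 4*h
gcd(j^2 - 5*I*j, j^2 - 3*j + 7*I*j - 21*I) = 1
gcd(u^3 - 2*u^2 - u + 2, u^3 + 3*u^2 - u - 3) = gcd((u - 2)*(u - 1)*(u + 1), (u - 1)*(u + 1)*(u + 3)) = u^2 - 1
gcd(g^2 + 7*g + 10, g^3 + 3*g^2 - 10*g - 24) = g + 2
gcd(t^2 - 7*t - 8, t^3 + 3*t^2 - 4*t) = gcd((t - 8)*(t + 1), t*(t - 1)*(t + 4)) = 1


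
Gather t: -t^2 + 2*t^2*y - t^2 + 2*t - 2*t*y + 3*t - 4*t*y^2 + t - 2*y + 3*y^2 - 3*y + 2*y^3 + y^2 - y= t^2*(2*y - 2) + t*(-4*y^2 - 2*y + 6) + 2*y^3 + 4*y^2 - 6*y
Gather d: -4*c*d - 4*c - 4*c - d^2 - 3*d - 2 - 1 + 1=-8*c - d^2 + d*(-4*c - 3) - 2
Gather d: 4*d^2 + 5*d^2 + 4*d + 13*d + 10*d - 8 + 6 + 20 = 9*d^2 + 27*d + 18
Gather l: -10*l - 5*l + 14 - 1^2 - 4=9 - 15*l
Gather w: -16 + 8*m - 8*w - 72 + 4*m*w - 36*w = 8*m + w*(4*m - 44) - 88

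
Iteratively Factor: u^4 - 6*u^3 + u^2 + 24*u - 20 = (u - 1)*(u^3 - 5*u^2 - 4*u + 20) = (u - 1)*(u + 2)*(u^2 - 7*u + 10) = (u - 2)*(u - 1)*(u + 2)*(u - 5)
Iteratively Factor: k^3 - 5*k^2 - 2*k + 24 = (k + 2)*(k^2 - 7*k + 12) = (k - 3)*(k + 2)*(k - 4)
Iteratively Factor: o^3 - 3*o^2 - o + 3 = (o - 1)*(o^2 - 2*o - 3) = (o - 3)*(o - 1)*(o + 1)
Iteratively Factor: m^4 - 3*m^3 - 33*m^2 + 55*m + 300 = (m + 4)*(m^3 - 7*m^2 - 5*m + 75) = (m + 3)*(m + 4)*(m^2 - 10*m + 25) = (m - 5)*(m + 3)*(m + 4)*(m - 5)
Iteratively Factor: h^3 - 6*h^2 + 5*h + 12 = (h + 1)*(h^2 - 7*h + 12) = (h - 4)*(h + 1)*(h - 3)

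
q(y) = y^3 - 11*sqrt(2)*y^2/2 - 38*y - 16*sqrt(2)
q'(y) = 3*y^2 - 11*sqrt(2)*y - 38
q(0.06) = -24.94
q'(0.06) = -38.92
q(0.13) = -27.70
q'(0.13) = -39.97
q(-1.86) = 14.71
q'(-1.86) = 1.31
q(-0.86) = 3.66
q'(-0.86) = -22.40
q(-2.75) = 2.25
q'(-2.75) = 27.47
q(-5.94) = -280.93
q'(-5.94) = 160.26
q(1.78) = -109.27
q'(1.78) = -56.19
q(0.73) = -54.12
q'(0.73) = -47.76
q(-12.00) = -2414.68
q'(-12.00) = 580.68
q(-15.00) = -4577.72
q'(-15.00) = 870.35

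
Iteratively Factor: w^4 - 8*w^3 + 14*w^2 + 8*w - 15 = (w - 5)*(w^3 - 3*w^2 - w + 3) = (w - 5)*(w + 1)*(w^2 - 4*w + 3) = (w - 5)*(w - 1)*(w + 1)*(w - 3)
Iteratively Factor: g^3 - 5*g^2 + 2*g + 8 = (g - 2)*(g^2 - 3*g - 4) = (g - 4)*(g - 2)*(g + 1)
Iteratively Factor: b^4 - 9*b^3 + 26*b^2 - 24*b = (b - 2)*(b^3 - 7*b^2 + 12*b) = (b - 3)*(b - 2)*(b^2 - 4*b) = b*(b - 3)*(b - 2)*(b - 4)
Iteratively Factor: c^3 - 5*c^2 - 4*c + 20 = (c - 2)*(c^2 - 3*c - 10) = (c - 2)*(c + 2)*(c - 5)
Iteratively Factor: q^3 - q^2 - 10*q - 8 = (q + 1)*(q^2 - 2*q - 8) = (q - 4)*(q + 1)*(q + 2)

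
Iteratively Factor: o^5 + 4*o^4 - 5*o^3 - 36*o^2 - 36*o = (o + 3)*(o^4 + o^3 - 8*o^2 - 12*o) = (o + 2)*(o + 3)*(o^3 - o^2 - 6*o) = (o + 2)^2*(o + 3)*(o^2 - 3*o) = o*(o + 2)^2*(o + 3)*(o - 3)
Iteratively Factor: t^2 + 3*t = (t)*(t + 3)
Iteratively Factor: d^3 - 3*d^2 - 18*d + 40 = (d - 2)*(d^2 - d - 20) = (d - 5)*(d - 2)*(d + 4)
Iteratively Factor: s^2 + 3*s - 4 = (s + 4)*(s - 1)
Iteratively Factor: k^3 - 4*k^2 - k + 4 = (k - 4)*(k^2 - 1) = (k - 4)*(k - 1)*(k + 1)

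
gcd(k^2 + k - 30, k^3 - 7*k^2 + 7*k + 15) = k - 5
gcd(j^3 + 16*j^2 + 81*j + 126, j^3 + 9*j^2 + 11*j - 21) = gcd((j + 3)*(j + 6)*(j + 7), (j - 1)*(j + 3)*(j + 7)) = j^2 + 10*j + 21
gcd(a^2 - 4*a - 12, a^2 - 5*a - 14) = a + 2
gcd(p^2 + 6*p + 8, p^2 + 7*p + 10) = p + 2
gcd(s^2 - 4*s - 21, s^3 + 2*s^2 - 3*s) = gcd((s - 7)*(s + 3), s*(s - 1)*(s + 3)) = s + 3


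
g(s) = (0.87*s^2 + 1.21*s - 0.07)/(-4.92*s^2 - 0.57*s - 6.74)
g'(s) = (1.74*s + 1.21)/(-4.92*s^2 - 0.57*s - 6.74) + (9.84*s + 0.57)*(0.87*s^2 + 1.21*s - 0.07)/(-4.92*s^2 - 0.57*s - 6.74)^2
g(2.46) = -0.22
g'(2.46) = -0.00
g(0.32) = -0.05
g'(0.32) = -0.21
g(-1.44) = 0.00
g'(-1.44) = 0.08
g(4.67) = -0.21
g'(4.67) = 0.00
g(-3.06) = -0.09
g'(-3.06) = 0.03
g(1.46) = -0.20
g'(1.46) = -0.05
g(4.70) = -0.21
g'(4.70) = 0.00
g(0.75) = -0.13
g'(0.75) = -0.15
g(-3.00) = -0.08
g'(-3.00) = 0.03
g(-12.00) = -0.16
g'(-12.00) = 0.00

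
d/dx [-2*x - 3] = -2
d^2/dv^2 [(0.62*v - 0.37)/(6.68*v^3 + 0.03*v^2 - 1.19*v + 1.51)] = (165.995328*v^5 - 197.377968*v^4 + 8.67175600000001*v^3 - 57.400566*v^2 + 22.303434*v + 1.213764)/(298.077632*v^9 + 4.016016*v^8 - 159.283932*v^7 + 200.708643*v^6 + 30.191055*v^5 - 71.888226*v^4 + 43.684603*v^3 + 6.620142*v^2 - 8.139957*v + 3.442951)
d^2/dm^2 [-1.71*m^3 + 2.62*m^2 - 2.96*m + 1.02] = 5.24 - 10.26*m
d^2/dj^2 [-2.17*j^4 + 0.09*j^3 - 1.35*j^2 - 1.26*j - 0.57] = -26.04*j^2 + 0.54*j - 2.7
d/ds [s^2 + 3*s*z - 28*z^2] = 2*s + 3*z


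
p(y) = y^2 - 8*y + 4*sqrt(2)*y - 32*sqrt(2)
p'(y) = 2*y - 8 + 4*sqrt(2)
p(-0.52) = -43.77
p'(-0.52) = -3.38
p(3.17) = -42.63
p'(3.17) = 4.00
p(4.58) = -35.01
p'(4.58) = 6.82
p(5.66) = -26.48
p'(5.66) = 8.98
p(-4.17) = -18.10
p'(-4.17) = -10.68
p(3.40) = -41.66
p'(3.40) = 4.46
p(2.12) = -45.73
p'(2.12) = 1.90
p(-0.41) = -44.13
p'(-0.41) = -3.16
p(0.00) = -45.25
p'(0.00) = -2.34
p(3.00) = -43.28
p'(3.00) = 3.66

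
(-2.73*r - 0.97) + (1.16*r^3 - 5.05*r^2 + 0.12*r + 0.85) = 1.16*r^3 - 5.05*r^2 - 2.61*r - 0.12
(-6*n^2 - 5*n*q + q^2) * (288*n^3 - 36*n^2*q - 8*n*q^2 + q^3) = -1728*n^5 - 1224*n^4*q + 516*n^3*q^2 - 2*n^2*q^3 - 13*n*q^4 + q^5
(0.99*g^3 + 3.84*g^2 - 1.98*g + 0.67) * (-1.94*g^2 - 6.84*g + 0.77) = -1.9206*g^5 - 14.2212*g^4 - 21.6621*g^3 + 15.2002*g^2 - 6.1074*g + 0.5159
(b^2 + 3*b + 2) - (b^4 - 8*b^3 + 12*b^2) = -b^4 + 8*b^3 - 11*b^2 + 3*b + 2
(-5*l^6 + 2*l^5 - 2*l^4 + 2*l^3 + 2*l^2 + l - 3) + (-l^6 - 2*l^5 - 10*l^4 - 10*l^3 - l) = -6*l^6 - 12*l^4 - 8*l^3 + 2*l^2 - 3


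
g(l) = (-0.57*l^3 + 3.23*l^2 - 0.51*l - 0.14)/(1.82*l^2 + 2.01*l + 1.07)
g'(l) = (-3.64*l - 2.01)*(-0.57*l^3 + 3.23*l^2 - 0.51*l - 0.14)/(1.82*l^2 + 2.01*l + 1.07)^2 + (-1.71*l^2 + 6.46*l - 0.51)/(1.82*l^2 + 2.01*l + 1.07)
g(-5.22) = 4.27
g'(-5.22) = -0.21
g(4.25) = 0.29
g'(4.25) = -0.21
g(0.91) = 0.37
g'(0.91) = 0.45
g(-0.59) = 2.71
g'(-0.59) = -8.78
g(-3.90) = 4.05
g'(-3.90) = -0.11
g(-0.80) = 4.19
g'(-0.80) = -4.77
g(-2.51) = 4.07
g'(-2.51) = 0.20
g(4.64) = 0.20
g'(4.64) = -0.23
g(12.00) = -1.83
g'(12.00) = -0.30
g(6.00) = -0.13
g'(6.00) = -0.26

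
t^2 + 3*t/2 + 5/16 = (t + 1/4)*(t + 5/4)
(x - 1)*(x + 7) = x^2 + 6*x - 7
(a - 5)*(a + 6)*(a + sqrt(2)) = a^3 + a^2 + sqrt(2)*a^2 - 30*a + sqrt(2)*a - 30*sqrt(2)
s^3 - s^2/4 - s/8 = s*(s - 1/2)*(s + 1/4)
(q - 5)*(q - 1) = q^2 - 6*q + 5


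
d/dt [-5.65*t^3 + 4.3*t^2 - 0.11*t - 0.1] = -16.95*t^2 + 8.6*t - 0.11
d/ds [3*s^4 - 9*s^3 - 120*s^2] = 3*s*(4*s^2 - 9*s - 80)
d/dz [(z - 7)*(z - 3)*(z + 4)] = 3*z^2 - 12*z - 19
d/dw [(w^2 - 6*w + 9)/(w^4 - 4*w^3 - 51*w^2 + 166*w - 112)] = 2*(-w^5 + 11*w^4 - 42*w^3 - 16*w^2 + 347*w - 411)/(w^8 - 8*w^7 - 86*w^6 + 740*w^5 + 1049*w^4 - 16036*w^3 + 38980*w^2 - 37184*w + 12544)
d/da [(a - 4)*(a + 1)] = 2*a - 3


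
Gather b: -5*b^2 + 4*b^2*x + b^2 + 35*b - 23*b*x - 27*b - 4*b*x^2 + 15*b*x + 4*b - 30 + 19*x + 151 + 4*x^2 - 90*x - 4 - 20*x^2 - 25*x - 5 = b^2*(4*x - 4) + b*(-4*x^2 - 8*x + 12) - 16*x^2 - 96*x + 112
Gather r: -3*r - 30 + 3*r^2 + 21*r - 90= 3*r^2 + 18*r - 120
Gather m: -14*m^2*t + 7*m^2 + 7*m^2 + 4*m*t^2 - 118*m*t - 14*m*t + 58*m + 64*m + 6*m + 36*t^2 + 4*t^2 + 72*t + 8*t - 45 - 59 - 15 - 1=m^2*(14 - 14*t) + m*(4*t^2 - 132*t + 128) + 40*t^2 + 80*t - 120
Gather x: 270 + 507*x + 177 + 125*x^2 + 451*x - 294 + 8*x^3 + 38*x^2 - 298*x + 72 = 8*x^3 + 163*x^2 + 660*x + 225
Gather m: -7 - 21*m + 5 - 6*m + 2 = -27*m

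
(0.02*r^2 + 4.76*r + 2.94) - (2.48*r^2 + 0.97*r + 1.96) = -2.46*r^2 + 3.79*r + 0.98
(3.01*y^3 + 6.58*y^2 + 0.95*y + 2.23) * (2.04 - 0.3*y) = -0.903*y^4 + 4.1664*y^3 + 13.1382*y^2 + 1.269*y + 4.5492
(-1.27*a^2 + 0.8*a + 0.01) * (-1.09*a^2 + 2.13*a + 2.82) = 1.3843*a^4 - 3.5771*a^3 - 1.8883*a^2 + 2.2773*a + 0.0282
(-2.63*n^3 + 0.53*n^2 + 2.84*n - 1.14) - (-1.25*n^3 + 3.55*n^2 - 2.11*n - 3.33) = -1.38*n^3 - 3.02*n^2 + 4.95*n + 2.19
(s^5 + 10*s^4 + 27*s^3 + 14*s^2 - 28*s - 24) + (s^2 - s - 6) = s^5 + 10*s^4 + 27*s^3 + 15*s^2 - 29*s - 30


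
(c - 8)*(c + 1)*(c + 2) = c^3 - 5*c^2 - 22*c - 16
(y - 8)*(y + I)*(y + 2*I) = y^3 - 8*y^2 + 3*I*y^2 - 2*y - 24*I*y + 16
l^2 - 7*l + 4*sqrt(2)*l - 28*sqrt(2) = (l - 7)*(l + 4*sqrt(2))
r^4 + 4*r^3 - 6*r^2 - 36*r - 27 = (r - 3)*(r + 1)*(r + 3)^2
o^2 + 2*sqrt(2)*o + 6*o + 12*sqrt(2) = (o + 6)*(o + 2*sqrt(2))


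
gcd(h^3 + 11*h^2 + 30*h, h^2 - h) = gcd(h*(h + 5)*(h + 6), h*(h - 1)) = h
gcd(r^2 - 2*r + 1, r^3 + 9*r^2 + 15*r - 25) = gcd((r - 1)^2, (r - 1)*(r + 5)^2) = r - 1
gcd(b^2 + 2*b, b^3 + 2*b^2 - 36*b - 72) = b + 2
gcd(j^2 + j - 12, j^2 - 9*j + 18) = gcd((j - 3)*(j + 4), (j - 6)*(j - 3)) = j - 3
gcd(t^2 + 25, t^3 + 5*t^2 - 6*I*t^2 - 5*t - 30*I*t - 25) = t - 5*I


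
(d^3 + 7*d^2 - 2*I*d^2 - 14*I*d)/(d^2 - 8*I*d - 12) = d*(d + 7)/(d - 6*I)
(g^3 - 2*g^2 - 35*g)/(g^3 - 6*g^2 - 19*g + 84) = g*(g + 5)/(g^2 + g - 12)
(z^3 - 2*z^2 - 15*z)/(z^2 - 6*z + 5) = z*(z + 3)/(z - 1)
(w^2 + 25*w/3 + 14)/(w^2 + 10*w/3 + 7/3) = (w + 6)/(w + 1)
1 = 1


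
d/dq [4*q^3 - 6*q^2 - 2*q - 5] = 12*q^2 - 12*q - 2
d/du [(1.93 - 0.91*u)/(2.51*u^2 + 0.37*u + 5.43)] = (2.2841*u^2 - 9.6886*u - 5.6554)/(6.3001*u^4 + 1.8574*u^3 + 27.3955*u^2 + 4.0182*u + 29.4849)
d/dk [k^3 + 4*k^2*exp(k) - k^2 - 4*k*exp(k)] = 4*k^2*exp(k) + 3*k^2 + 4*k*exp(k) - 2*k - 4*exp(k)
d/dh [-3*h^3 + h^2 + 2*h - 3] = -9*h^2 + 2*h + 2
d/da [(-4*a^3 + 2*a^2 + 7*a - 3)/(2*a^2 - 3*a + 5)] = 2*(-4*a^4 + 12*a^3 - 40*a^2 + 16*a + 13)/(4*a^4 - 12*a^3 + 29*a^2 - 30*a + 25)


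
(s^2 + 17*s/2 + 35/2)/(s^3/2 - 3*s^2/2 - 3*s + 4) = (2*s^2 + 17*s + 35)/(s^3 - 3*s^2 - 6*s + 8)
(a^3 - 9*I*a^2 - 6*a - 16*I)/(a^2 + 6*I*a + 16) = (a^2 - 7*I*a + 8)/(a + 8*I)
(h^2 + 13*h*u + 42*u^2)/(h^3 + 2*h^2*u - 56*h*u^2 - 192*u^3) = (-h - 7*u)/(-h^2 + 4*h*u + 32*u^2)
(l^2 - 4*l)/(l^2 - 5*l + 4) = l/(l - 1)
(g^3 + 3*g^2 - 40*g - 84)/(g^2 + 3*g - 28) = (g^2 - 4*g - 12)/(g - 4)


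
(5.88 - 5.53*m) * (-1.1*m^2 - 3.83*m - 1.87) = 6.083*m^3 + 14.7119*m^2 - 12.1793*m - 10.9956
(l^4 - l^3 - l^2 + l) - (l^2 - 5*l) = l^4 - l^3 - 2*l^2 + 6*l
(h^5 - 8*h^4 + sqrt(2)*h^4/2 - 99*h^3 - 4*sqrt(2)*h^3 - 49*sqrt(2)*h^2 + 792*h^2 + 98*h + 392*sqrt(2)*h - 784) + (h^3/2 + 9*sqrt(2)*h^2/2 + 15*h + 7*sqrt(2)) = h^5 - 8*h^4 + sqrt(2)*h^4/2 - 197*h^3/2 - 4*sqrt(2)*h^3 - 89*sqrt(2)*h^2/2 + 792*h^2 + 113*h + 392*sqrt(2)*h - 784 + 7*sqrt(2)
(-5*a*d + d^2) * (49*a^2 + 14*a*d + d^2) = -245*a^3*d - 21*a^2*d^2 + 9*a*d^3 + d^4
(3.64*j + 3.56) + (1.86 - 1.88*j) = 1.76*j + 5.42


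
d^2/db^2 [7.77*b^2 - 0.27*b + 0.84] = 15.5400000000000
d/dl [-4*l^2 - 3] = -8*l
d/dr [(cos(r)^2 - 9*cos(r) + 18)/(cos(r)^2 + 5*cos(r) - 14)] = 2*(-7*cos(r)^2 + 32*cos(r) - 18)*sin(r)/((cos(r) - 2)^2*(cos(r) + 7)^2)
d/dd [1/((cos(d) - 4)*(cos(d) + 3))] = (-sin(d) + sin(2*d))/((cos(d) - 4)^2*(cos(d) + 3)^2)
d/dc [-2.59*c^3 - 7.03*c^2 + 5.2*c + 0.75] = -7.77*c^2 - 14.06*c + 5.2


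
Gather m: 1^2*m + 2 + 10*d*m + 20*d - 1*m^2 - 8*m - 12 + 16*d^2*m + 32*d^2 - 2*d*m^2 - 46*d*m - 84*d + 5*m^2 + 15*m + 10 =32*d^2 - 64*d + m^2*(4 - 2*d) + m*(16*d^2 - 36*d + 8)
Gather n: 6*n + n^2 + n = n^2 + 7*n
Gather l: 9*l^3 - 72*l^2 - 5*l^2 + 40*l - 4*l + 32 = 9*l^3 - 77*l^2 + 36*l + 32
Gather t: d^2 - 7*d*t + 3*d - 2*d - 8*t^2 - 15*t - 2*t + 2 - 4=d^2 + d - 8*t^2 + t*(-7*d - 17) - 2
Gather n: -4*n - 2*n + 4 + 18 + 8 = 30 - 6*n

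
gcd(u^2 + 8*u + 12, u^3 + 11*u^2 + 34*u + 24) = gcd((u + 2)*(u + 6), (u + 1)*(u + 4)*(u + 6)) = u + 6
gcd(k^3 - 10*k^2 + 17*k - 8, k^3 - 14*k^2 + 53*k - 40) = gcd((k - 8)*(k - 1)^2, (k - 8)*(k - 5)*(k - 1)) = k^2 - 9*k + 8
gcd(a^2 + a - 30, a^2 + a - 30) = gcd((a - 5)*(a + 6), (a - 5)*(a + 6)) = a^2 + a - 30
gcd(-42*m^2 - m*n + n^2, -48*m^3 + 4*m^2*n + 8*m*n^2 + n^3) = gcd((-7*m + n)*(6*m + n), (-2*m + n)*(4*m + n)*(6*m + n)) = 6*m + n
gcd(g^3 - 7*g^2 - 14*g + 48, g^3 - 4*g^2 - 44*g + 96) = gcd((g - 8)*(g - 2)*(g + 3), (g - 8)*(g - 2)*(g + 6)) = g^2 - 10*g + 16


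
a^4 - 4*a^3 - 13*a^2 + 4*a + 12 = (a - 6)*(a - 1)*(a + 1)*(a + 2)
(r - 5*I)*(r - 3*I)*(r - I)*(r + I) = r^4 - 8*I*r^3 - 14*r^2 - 8*I*r - 15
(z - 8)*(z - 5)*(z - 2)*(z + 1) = z^4 - 14*z^3 + 51*z^2 - 14*z - 80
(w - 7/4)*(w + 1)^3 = w^4 + 5*w^3/4 - 9*w^2/4 - 17*w/4 - 7/4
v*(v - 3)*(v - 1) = v^3 - 4*v^2 + 3*v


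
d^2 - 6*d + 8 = (d - 4)*(d - 2)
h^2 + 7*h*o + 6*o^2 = (h + o)*(h + 6*o)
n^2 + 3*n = n*(n + 3)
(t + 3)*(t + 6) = t^2 + 9*t + 18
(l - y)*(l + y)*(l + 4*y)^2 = l^4 + 8*l^3*y + 15*l^2*y^2 - 8*l*y^3 - 16*y^4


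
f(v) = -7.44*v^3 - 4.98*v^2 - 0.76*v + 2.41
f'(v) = -22.32*v^2 - 9.96*v - 0.76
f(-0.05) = 2.44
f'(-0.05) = -0.32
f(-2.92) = 147.40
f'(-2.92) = -161.99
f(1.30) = -23.34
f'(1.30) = -51.43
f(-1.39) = 13.83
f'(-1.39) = -30.04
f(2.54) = -153.57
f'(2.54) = -170.06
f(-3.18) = 193.72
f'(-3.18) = -194.80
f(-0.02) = 2.42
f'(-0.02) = -0.57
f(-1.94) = 39.46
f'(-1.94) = -65.44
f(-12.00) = 12150.73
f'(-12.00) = -3095.32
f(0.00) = 2.41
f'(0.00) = -0.76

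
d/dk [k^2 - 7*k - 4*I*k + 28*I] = 2*k - 7 - 4*I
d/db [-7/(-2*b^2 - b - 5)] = 7*(-4*b - 1)/(2*b^2 + b + 5)^2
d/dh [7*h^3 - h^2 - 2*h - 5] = 21*h^2 - 2*h - 2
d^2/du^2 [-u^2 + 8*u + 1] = -2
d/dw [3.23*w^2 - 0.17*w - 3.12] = 6.46*w - 0.17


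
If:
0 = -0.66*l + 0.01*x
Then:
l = 0.0151515151515152*x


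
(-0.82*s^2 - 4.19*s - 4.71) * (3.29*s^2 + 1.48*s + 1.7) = -2.6978*s^4 - 14.9987*s^3 - 23.0911*s^2 - 14.0938*s - 8.007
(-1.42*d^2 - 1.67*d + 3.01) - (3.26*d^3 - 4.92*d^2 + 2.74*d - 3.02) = -3.26*d^3 + 3.5*d^2 - 4.41*d + 6.03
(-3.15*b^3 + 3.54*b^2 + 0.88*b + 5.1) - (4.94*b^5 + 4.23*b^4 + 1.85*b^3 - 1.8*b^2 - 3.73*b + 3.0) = -4.94*b^5 - 4.23*b^4 - 5.0*b^3 + 5.34*b^2 + 4.61*b + 2.1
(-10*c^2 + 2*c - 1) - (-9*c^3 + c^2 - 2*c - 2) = 9*c^3 - 11*c^2 + 4*c + 1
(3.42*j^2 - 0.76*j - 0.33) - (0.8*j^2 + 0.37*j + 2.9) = 2.62*j^2 - 1.13*j - 3.23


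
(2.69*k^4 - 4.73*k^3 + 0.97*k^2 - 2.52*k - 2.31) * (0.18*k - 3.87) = 0.4842*k^5 - 11.2617*k^4 + 18.4797*k^3 - 4.2075*k^2 + 9.3366*k + 8.9397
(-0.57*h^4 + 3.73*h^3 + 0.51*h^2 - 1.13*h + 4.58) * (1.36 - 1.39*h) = 0.7923*h^5 - 5.9599*h^4 + 4.3639*h^3 + 2.2643*h^2 - 7.903*h + 6.2288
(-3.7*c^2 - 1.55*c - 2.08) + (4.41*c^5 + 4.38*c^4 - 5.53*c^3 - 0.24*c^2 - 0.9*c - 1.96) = 4.41*c^5 + 4.38*c^4 - 5.53*c^3 - 3.94*c^2 - 2.45*c - 4.04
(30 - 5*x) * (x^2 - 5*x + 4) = -5*x^3 + 55*x^2 - 170*x + 120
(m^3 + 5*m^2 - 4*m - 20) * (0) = 0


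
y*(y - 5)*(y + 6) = y^3 + y^2 - 30*y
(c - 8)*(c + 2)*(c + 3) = c^3 - 3*c^2 - 34*c - 48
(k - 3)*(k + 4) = k^2 + k - 12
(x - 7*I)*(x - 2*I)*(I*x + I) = I*x^3 + 9*x^2 + I*x^2 + 9*x - 14*I*x - 14*I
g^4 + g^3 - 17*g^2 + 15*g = g*(g - 3)*(g - 1)*(g + 5)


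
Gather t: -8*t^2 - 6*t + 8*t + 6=-8*t^2 + 2*t + 6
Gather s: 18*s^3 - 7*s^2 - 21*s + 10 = 18*s^3 - 7*s^2 - 21*s + 10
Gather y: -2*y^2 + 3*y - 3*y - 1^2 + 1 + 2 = 2 - 2*y^2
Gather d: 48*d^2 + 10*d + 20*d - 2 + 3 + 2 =48*d^2 + 30*d + 3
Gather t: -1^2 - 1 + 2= 0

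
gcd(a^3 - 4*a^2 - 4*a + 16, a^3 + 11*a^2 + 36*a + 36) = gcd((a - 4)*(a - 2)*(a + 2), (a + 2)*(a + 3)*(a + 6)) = a + 2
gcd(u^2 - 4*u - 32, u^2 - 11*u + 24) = u - 8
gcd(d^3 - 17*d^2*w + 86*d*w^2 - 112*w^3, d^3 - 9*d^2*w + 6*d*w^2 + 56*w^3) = -d + 7*w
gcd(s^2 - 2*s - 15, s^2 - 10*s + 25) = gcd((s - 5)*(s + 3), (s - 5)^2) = s - 5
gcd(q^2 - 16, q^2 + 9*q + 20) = q + 4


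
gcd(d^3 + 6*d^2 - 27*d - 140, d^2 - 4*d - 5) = d - 5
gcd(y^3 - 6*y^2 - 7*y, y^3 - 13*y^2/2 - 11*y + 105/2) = y - 7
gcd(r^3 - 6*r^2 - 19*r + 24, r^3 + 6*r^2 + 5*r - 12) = r^2 + 2*r - 3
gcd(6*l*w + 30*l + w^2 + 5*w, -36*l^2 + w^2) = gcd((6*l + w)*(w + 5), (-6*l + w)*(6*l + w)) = 6*l + w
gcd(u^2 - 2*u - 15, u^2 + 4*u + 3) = u + 3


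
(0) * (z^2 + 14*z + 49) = 0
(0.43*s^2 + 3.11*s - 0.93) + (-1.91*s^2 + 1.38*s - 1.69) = -1.48*s^2 + 4.49*s - 2.62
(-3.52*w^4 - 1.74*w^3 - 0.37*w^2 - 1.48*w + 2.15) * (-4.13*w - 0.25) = 14.5376*w^5 + 8.0662*w^4 + 1.9631*w^3 + 6.2049*w^2 - 8.5095*w - 0.5375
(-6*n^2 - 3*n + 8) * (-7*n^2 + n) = 42*n^4 + 15*n^3 - 59*n^2 + 8*n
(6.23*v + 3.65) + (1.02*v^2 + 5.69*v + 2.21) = 1.02*v^2 + 11.92*v + 5.86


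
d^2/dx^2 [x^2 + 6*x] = 2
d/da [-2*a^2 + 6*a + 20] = 6 - 4*a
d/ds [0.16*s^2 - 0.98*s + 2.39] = 0.32*s - 0.98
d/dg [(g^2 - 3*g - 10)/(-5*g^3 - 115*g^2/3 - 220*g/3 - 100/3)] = 3*(3*g^2 - 30*g - 95)/(5*(9*g^4 + 102*g^3 + 349*g^2 + 340*g + 100))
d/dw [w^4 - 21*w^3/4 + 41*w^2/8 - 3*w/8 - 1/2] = 4*w^3 - 63*w^2/4 + 41*w/4 - 3/8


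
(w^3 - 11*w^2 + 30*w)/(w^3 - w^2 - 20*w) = (w - 6)/(w + 4)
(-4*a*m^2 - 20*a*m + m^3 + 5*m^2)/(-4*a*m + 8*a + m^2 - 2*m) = m*(m + 5)/(m - 2)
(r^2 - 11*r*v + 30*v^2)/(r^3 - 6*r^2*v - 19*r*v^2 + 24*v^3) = (r^2 - 11*r*v + 30*v^2)/(r^3 - 6*r^2*v - 19*r*v^2 + 24*v^3)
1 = 1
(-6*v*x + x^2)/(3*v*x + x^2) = (-6*v + x)/(3*v + x)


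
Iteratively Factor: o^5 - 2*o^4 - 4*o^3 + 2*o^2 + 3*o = (o + 1)*(o^4 - 3*o^3 - o^2 + 3*o) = (o + 1)^2*(o^3 - 4*o^2 + 3*o) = o*(o + 1)^2*(o^2 - 4*o + 3) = o*(o - 1)*(o + 1)^2*(o - 3)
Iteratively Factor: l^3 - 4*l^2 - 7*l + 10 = (l - 5)*(l^2 + l - 2) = (l - 5)*(l - 1)*(l + 2)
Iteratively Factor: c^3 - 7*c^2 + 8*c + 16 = (c - 4)*(c^2 - 3*c - 4) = (c - 4)^2*(c + 1)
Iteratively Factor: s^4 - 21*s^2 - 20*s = (s - 5)*(s^3 + 5*s^2 + 4*s) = s*(s - 5)*(s^2 + 5*s + 4) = s*(s - 5)*(s + 1)*(s + 4)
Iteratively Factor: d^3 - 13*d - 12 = (d + 1)*(d^2 - d - 12) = (d - 4)*(d + 1)*(d + 3)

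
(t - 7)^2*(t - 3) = t^3 - 17*t^2 + 91*t - 147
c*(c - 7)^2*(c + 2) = c^4 - 12*c^3 + 21*c^2 + 98*c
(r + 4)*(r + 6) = r^2 + 10*r + 24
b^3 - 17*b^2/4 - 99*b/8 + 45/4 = (b - 6)*(b - 3/4)*(b + 5/2)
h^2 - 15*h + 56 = (h - 8)*(h - 7)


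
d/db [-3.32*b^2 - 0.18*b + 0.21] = -6.64*b - 0.18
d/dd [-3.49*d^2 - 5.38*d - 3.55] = -6.98*d - 5.38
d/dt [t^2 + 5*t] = 2*t + 5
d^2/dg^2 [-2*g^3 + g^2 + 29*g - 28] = 2 - 12*g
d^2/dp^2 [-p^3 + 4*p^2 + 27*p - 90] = 8 - 6*p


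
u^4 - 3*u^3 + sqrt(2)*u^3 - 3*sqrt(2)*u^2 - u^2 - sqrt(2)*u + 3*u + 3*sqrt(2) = (u - 3)*(u - 1)*(u + 1)*(u + sqrt(2))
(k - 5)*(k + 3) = k^2 - 2*k - 15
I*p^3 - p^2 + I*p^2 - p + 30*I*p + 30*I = (p - 5*I)*(p + 6*I)*(I*p + I)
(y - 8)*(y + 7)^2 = y^3 + 6*y^2 - 63*y - 392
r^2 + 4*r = r*(r + 4)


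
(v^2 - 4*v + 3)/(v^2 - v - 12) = (-v^2 + 4*v - 3)/(-v^2 + v + 12)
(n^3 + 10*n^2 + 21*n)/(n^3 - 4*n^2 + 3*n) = (n^2 + 10*n + 21)/(n^2 - 4*n + 3)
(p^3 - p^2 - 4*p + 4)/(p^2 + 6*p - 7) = (p^2 - 4)/(p + 7)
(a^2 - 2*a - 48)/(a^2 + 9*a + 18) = (a - 8)/(a + 3)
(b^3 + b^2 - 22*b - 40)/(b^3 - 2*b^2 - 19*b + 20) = (b + 2)/(b - 1)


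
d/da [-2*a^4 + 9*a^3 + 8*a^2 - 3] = a*(-8*a^2 + 27*a + 16)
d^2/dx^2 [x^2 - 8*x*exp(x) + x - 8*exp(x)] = -8*x*exp(x) - 24*exp(x) + 2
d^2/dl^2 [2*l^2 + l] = 4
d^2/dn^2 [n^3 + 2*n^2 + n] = 6*n + 4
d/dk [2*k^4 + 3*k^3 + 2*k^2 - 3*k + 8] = 8*k^3 + 9*k^2 + 4*k - 3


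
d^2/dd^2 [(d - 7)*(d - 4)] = 2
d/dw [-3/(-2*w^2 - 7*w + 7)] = 3*(-4*w - 7)/(2*w^2 + 7*w - 7)^2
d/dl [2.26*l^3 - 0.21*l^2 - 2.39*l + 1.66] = 6.78*l^2 - 0.42*l - 2.39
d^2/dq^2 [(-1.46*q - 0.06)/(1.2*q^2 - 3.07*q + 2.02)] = (-(1.46*q + 0.06)*(2.4*q - 3.07)*(4.8*q - 6.14) + (10.512*q - 8.8204)*(1.2*q^2 - 3.07*q + 2.02))/(1.2*q^2 - 3.07*q + 2.02)^3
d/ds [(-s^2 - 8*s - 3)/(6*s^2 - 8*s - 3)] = 14*s*(4*s + 3)/(36*s^4 - 96*s^3 + 28*s^2 + 48*s + 9)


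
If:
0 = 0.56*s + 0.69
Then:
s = -1.23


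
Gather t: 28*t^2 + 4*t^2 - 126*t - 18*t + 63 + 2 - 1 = 32*t^2 - 144*t + 64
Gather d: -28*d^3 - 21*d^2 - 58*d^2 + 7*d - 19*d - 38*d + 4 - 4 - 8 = -28*d^3 - 79*d^2 - 50*d - 8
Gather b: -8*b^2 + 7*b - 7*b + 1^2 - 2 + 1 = -8*b^2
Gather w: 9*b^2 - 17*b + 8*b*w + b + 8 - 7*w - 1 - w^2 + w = 9*b^2 - 16*b - w^2 + w*(8*b - 6) + 7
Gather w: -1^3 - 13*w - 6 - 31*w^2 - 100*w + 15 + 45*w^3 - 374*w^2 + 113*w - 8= 45*w^3 - 405*w^2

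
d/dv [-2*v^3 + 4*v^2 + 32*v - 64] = -6*v^2 + 8*v + 32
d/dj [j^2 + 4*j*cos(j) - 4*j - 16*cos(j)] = -4*j*sin(j) + 2*j + 16*sin(j) + 4*cos(j) - 4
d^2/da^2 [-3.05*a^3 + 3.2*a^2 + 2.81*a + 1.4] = 6.4 - 18.3*a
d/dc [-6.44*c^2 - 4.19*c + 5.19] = -12.88*c - 4.19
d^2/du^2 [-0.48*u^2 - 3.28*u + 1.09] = -0.960000000000000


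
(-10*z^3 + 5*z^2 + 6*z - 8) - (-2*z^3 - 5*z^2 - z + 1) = -8*z^3 + 10*z^2 + 7*z - 9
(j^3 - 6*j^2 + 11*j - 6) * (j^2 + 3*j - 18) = j^5 - 3*j^4 - 25*j^3 + 135*j^2 - 216*j + 108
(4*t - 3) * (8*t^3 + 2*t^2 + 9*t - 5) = 32*t^4 - 16*t^3 + 30*t^2 - 47*t + 15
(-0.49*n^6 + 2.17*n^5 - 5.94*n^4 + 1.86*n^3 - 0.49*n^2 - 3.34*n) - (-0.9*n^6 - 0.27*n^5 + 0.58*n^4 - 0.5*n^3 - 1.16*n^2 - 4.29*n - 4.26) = 0.41*n^6 + 2.44*n^5 - 6.52*n^4 + 2.36*n^3 + 0.67*n^2 + 0.95*n + 4.26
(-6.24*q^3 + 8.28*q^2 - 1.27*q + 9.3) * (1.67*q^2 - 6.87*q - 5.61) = -10.4208*q^5 + 56.6964*q^4 - 23.9981*q^3 - 22.1949*q^2 - 56.7663*q - 52.173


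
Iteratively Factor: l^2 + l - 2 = (l - 1)*(l + 2)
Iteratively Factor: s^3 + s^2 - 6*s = (s + 3)*(s^2 - 2*s) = (s - 2)*(s + 3)*(s)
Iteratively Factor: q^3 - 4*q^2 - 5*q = (q)*(q^2 - 4*q - 5) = q*(q + 1)*(q - 5)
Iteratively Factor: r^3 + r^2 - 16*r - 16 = (r + 1)*(r^2 - 16) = (r + 1)*(r + 4)*(r - 4)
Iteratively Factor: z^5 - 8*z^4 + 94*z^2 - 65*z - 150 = (z + 3)*(z^4 - 11*z^3 + 33*z^2 - 5*z - 50) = (z - 5)*(z + 3)*(z^3 - 6*z^2 + 3*z + 10) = (z - 5)*(z - 2)*(z + 3)*(z^2 - 4*z - 5) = (z - 5)*(z - 2)*(z + 1)*(z + 3)*(z - 5)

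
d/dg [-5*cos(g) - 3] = 5*sin(g)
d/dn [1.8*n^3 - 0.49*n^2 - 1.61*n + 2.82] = 5.4*n^2 - 0.98*n - 1.61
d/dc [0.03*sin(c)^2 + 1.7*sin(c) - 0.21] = (0.06*sin(c) + 1.7)*cos(c)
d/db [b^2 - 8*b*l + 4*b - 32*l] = 2*b - 8*l + 4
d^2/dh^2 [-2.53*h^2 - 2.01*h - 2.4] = -5.06000000000000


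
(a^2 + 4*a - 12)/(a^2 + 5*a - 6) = (a - 2)/(a - 1)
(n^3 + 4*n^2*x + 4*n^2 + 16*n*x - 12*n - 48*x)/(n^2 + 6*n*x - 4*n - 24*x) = (n^3 + 4*n^2*x + 4*n^2 + 16*n*x - 12*n - 48*x)/(n^2 + 6*n*x - 4*n - 24*x)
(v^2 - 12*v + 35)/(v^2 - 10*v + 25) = (v - 7)/(v - 5)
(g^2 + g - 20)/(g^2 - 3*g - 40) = (g - 4)/(g - 8)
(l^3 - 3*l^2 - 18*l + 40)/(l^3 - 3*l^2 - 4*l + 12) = (l^2 - l - 20)/(l^2 - l - 6)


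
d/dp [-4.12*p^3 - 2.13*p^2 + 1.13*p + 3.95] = -12.36*p^2 - 4.26*p + 1.13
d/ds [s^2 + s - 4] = 2*s + 1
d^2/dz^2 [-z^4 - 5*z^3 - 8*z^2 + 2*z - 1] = -12*z^2 - 30*z - 16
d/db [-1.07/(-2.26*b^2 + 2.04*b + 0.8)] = (2.1828 - 4.8364*b)/(-2.26*b^2 + 2.04*b + 0.8)^2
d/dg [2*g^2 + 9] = 4*g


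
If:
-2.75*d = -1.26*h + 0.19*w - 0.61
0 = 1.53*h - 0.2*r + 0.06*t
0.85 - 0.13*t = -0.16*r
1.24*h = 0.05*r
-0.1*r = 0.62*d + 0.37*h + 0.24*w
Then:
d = 0.65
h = 0.25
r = 6.09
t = 14.03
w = -4.60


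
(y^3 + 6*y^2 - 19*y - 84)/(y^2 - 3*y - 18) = (y^2 + 3*y - 28)/(y - 6)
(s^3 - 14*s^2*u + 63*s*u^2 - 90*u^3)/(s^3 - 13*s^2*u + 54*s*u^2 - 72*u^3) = (s - 5*u)/(s - 4*u)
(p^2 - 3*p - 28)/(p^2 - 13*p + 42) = (p + 4)/(p - 6)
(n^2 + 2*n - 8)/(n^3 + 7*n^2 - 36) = (n + 4)/(n^2 + 9*n + 18)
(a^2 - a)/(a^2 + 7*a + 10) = a*(a - 1)/(a^2 + 7*a + 10)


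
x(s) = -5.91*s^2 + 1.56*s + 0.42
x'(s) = 1.56 - 11.82*s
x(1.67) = -13.46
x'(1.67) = -18.18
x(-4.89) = -148.53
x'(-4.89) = 59.36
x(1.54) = -11.19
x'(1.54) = -16.64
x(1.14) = -5.48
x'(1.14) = -11.91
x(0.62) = -0.88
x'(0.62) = -5.77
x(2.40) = -29.88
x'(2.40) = -26.81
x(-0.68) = -3.37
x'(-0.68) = 9.60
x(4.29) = -101.66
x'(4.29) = -49.15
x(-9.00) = -492.33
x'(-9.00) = 107.94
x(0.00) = 0.42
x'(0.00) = 1.56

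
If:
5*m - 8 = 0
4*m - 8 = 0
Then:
No Solution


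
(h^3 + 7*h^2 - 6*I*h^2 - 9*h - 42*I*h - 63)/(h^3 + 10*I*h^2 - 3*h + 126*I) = (h^2 + h*(7 - 3*I) - 21*I)/(h^2 + 13*I*h - 42)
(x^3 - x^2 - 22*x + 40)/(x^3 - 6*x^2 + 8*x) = (x + 5)/x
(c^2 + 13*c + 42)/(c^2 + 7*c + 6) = (c + 7)/(c + 1)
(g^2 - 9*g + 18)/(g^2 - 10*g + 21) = (g - 6)/(g - 7)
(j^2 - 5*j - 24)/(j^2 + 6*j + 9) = (j - 8)/(j + 3)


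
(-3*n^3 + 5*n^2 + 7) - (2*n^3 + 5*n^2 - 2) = 9 - 5*n^3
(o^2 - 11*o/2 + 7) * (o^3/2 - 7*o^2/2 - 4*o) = o^5/2 - 25*o^4/4 + 75*o^3/4 - 5*o^2/2 - 28*o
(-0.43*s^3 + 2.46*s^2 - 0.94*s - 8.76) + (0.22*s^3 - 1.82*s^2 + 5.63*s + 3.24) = -0.21*s^3 + 0.64*s^2 + 4.69*s - 5.52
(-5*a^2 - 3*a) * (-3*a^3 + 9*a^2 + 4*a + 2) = 15*a^5 - 36*a^4 - 47*a^3 - 22*a^2 - 6*a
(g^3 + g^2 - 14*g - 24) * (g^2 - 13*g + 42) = g^5 - 12*g^4 + 15*g^3 + 200*g^2 - 276*g - 1008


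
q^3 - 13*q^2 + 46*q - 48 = (q - 8)*(q - 3)*(q - 2)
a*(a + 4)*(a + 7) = a^3 + 11*a^2 + 28*a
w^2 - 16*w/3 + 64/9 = (w - 8/3)^2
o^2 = o^2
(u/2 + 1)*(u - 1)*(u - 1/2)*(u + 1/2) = u^4/2 + u^3/2 - 9*u^2/8 - u/8 + 1/4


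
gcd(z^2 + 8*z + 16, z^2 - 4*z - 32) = z + 4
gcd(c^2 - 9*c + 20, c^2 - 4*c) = c - 4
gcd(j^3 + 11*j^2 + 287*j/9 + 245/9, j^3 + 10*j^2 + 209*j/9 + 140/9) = j^2 + 26*j/3 + 35/3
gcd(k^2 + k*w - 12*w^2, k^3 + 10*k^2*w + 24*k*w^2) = k + 4*w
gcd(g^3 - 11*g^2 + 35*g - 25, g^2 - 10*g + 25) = g^2 - 10*g + 25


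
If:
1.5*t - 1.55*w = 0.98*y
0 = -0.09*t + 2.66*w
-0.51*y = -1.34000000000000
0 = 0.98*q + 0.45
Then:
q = -0.46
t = 1.78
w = 0.06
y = 2.63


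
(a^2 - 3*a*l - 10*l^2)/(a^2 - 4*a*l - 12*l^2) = (a - 5*l)/(a - 6*l)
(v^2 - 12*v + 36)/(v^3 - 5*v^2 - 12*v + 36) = (v - 6)/(v^2 + v - 6)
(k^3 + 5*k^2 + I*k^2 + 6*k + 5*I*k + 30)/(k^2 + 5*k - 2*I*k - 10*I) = k + 3*I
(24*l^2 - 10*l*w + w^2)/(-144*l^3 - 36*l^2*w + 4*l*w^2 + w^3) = (-4*l + w)/(24*l^2 + 10*l*w + w^2)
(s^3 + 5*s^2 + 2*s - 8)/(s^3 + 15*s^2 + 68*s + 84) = (s^2 + 3*s - 4)/(s^2 + 13*s + 42)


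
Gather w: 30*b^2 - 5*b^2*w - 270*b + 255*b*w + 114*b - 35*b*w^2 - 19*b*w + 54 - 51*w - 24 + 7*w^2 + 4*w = 30*b^2 - 156*b + w^2*(7 - 35*b) + w*(-5*b^2 + 236*b - 47) + 30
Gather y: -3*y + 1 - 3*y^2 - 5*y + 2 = -3*y^2 - 8*y + 3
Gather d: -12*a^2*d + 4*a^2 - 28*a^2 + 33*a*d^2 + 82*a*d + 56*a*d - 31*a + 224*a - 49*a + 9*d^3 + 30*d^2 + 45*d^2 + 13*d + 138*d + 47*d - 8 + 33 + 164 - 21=-24*a^2 + 144*a + 9*d^3 + d^2*(33*a + 75) + d*(-12*a^2 + 138*a + 198) + 168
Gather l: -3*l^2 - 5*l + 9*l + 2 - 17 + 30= -3*l^2 + 4*l + 15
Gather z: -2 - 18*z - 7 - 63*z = -81*z - 9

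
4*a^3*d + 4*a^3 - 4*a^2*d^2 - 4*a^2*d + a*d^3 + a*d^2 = (-2*a + d)^2*(a*d + a)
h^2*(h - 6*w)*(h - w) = h^4 - 7*h^3*w + 6*h^2*w^2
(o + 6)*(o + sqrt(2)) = o^2 + sqrt(2)*o + 6*o + 6*sqrt(2)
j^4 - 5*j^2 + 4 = (j - 2)*(j - 1)*(j + 1)*(j + 2)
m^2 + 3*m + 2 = (m + 1)*(m + 2)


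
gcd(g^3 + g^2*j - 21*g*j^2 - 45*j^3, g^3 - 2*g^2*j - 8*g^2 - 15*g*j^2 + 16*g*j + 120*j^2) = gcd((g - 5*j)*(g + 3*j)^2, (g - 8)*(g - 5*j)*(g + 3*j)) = g^2 - 2*g*j - 15*j^2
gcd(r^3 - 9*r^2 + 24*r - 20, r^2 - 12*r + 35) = r - 5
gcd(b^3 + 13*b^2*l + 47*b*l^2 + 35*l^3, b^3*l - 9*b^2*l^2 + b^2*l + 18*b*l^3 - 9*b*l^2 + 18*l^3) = 1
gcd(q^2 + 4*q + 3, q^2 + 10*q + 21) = q + 3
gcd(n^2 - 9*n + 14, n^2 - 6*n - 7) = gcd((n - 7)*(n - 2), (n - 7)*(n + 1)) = n - 7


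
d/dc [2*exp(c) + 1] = 2*exp(c)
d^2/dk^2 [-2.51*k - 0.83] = 0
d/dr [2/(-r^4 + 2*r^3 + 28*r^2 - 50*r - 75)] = 4*(2*r^3 - 3*r^2 - 28*r + 25)/(r^4 - 2*r^3 - 28*r^2 + 50*r + 75)^2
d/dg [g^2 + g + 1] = 2*g + 1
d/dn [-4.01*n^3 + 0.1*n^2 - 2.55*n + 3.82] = -12.03*n^2 + 0.2*n - 2.55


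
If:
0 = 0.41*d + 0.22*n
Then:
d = -0.536585365853659*n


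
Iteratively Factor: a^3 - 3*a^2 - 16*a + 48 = (a - 4)*(a^2 + a - 12) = (a - 4)*(a + 4)*(a - 3)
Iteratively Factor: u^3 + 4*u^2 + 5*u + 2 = (u + 2)*(u^2 + 2*u + 1) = (u + 1)*(u + 2)*(u + 1)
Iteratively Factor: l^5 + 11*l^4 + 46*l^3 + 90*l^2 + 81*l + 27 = (l + 3)*(l^4 + 8*l^3 + 22*l^2 + 24*l + 9) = (l + 3)^2*(l^3 + 5*l^2 + 7*l + 3) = (l + 1)*(l + 3)^2*(l^2 + 4*l + 3) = (l + 1)*(l + 3)^3*(l + 1)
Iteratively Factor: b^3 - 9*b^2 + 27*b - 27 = (b - 3)*(b^2 - 6*b + 9) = (b - 3)^2*(b - 3)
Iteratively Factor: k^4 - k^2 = (k)*(k^3 - k) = k*(k + 1)*(k^2 - k) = k^2*(k + 1)*(k - 1)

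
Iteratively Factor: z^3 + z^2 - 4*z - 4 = (z + 2)*(z^2 - z - 2) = (z + 1)*(z + 2)*(z - 2)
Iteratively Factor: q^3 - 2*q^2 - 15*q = (q - 5)*(q^2 + 3*q) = q*(q - 5)*(q + 3)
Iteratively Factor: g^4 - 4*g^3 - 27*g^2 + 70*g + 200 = (g - 5)*(g^3 + g^2 - 22*g - 40) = (g - 5)^2*(g^2 + 6*g + 8) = (g - 5)^2*(g + 4)*(g + 2)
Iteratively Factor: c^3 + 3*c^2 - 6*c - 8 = (c + 1)*(c^2 + 2*c - 8) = (c - 2)*(c + 1)*(c + 4)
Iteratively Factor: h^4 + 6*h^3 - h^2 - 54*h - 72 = (h - 3)*(h^3 + 9*h^2 + 26*h + 24) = (h - 3)*(h + 4)*(h^2 + 5*h + 6) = (h - 3)*(h + 3)*(h + 4)*(h + 2)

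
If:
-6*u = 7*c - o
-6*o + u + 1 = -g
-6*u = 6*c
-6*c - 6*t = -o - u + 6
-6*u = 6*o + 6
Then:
No Solution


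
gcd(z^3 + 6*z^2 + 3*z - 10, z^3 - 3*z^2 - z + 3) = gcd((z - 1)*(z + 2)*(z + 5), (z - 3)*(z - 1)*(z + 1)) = z - 1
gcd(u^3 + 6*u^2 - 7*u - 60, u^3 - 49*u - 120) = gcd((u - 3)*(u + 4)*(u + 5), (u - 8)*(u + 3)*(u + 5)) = u + 5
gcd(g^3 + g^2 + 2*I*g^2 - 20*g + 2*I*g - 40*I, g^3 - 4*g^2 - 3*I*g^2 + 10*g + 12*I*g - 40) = g^2 + g*(-4 + 2*I) - 8*I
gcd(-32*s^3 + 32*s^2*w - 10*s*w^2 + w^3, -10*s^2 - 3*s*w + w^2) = 1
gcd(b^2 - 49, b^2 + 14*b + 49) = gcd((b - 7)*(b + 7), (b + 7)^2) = b + 7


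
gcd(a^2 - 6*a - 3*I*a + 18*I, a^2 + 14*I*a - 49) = 1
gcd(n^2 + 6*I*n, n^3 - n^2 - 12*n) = n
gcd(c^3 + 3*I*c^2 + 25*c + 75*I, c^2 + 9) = c + 3*I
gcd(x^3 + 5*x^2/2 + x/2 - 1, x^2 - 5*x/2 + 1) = x - 1/2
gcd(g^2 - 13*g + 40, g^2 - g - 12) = 1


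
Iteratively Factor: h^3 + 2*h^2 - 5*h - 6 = (h + 1)*(h^2 + h - 6) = (h - 2)*(h + 1)*(h + 3)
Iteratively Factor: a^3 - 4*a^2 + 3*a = (a)*(a^2 - 4*a + 3) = a*(a - 1)*(a - 3)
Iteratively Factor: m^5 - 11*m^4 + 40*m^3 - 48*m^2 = (m)*(m^4 - 11*m^3 + 40*m^2 - 48*m) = m*(m - 4)*(m^3 - 7*m^2 + 12*m) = m*(m - 4)^2*(m^2 - 3*m) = m^2*(m - 4)^2*(m - 3)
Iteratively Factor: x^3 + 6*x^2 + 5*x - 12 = (x + 3)*(x^2 + 3*x - 4) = (x - 1)*(x + 3)*(x + 4)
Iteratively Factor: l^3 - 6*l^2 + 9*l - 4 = (l - 1)*(l^2 - 5*l + 4) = (l - 1)^2*(l - 4)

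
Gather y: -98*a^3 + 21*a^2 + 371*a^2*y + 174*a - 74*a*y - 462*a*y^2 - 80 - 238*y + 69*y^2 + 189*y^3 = -98*a^3 + 21*a^2 + 174*a + 189*y^3 + y^2*(69 - 462*a) + y*(371*a^2 - 74*a - 238) - 80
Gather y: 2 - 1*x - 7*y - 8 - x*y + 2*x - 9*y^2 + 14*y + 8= x - 9*y^2 + y*(7 - x) + 2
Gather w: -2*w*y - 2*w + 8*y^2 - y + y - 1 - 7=w*(-2*y - 2) + 8*y^2 - 8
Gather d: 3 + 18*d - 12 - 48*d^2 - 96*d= -48*d^2 - 78*d - 9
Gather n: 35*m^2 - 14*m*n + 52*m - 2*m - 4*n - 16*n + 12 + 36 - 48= 35*m^2 + 50*m + n*(-14*m - 20)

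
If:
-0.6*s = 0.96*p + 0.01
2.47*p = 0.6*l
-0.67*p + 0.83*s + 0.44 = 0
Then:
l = 0.88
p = 0.21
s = -0.36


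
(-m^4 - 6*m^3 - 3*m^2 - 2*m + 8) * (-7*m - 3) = 7*m^5 + 45*m^4 + 39*m^3 + 23*m^2 - 50*m - 24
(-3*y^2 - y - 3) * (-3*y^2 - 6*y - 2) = 9*y^4 + 21*y^3 + 21*y^2 + 20*y + 6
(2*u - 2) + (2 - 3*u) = -u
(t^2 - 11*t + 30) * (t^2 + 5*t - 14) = t^4 - 6*t^3 - 39*t^2 + 304*t - 420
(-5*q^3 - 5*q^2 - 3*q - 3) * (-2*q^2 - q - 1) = 10*q^5 + 15*q^4 + 16*q^3 + 14*q^2 + 6*q + 3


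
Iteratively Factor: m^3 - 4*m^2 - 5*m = (m + 1)*(m^2 - 5*m) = (m - 5)*(m + 1)*(m)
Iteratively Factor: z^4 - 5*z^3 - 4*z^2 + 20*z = (z - 2)*(z^3 - 3*z^2 - 10*z) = (z - 2)*(z + 2)*(z^2 - 5*z) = (z - 5)*(z - 2)*(z + 2)*(z)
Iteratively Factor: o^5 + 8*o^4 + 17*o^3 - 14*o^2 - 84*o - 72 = (o + 2)*(o^4 + 6*o^3 + 5*o^2 - 24*o - 36) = (o - 2)*(o + 2)*(o^3 + 8*o^2 + 21*o + 18) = (o - 2)*(o + 2)*(o + 3)*(o^2 + 5*o + 6) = (o - 2)*(o + 2)^2*(o + 3)*(o + 3)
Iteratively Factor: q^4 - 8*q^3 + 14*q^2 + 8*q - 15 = (q - 3)*(q^3 - 5*q^2 - q + 5) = (q - 3)*(q + 1)*(q^2 - 6*q + 5) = (q - 5)*(q - 3)*(q + 1)*(q - 1)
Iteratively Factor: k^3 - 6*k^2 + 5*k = (k - 5)*(k^2 - k) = (k - 5)*(k - 1)*(k)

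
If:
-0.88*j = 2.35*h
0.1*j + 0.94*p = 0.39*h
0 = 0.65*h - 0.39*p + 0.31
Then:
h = -0.82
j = 2.19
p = -0.57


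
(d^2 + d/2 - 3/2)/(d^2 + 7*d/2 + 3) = (d - 1)/(d + 2)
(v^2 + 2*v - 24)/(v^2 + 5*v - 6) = (v - 4)/(v - 1)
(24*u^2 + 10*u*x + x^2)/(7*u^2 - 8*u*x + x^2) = (24*u^2 + 10*u*x + x^2)/(7*u^2 - 8*u*x + x^2)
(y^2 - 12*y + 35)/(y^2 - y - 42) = (y - 5)/(y + 6)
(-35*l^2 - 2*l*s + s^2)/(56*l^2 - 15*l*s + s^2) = (5*l + s)/(-8*l + s)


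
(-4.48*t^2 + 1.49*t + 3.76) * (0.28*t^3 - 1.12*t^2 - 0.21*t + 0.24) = -1.2544*t^5 + 5.4348*t^4 + 0.3248*t^3 - 5.5993*t^2 - 0.432*t + 0.9024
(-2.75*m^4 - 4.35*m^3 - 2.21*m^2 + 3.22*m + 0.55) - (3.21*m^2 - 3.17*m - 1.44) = -2.75*m^4 - 4.35*m^3 - 5.42*m^2 + 6.39*m + 1.99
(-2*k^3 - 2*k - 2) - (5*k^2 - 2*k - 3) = -2*k^3 - 5*k^2 + 1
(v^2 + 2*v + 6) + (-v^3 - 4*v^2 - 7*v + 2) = -v^3 - 3*v^2 - 5*v + 8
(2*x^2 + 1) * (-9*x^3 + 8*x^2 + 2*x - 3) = -18*x^5 + 16*x^4 - 5*x^3 + 2*x^2 + 2*x - 3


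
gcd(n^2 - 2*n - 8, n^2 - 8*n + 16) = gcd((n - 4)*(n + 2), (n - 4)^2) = n - 4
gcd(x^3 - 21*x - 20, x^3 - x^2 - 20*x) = x^2 - x - 20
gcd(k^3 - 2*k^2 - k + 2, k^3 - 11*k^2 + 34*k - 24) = k - 1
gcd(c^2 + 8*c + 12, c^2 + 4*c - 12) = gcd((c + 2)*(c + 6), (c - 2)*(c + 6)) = c + 6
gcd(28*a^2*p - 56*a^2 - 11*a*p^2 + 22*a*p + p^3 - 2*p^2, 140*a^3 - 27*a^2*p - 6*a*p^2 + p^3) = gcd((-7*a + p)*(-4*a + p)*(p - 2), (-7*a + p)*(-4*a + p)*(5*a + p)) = 28*a^2 - 11*a*p + p^2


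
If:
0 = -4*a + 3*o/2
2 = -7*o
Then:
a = -3/28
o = -2/7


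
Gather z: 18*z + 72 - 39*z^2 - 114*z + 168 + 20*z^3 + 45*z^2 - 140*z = 20*z^3 + 6*z^2 - 236*z + 240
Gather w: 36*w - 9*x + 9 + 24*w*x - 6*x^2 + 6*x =w*(24*x + 36) - 6*x^2 - 3*x + 9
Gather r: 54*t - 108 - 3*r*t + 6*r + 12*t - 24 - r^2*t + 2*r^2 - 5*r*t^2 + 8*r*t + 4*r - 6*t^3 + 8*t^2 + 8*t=r^2*(2 - t) + r*(-5*t^2 + 5*t + 10) - 6*t^3 + 8*t^2 + 74*t - 132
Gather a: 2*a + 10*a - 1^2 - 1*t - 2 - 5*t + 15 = 12*a - 6*t + 12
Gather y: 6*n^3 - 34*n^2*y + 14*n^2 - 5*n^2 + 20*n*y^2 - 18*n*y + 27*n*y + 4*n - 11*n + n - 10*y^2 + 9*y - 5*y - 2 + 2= 6*n^3 + 9*n^2 - 6*n + y^2*(20*n - 10) + y*(-34*n^2 + 9*n + 4)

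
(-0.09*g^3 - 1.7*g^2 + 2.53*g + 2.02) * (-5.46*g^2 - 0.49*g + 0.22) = 0.4914*g^5 + 9.3261*g^4 - 13.0006*g^3 - 12.6429*g^2 - 0.4332*g + 0.4444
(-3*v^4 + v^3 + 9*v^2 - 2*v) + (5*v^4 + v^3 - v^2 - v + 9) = 2*v^4 + 2*v^3 + 8*v^2 - 3*v + 9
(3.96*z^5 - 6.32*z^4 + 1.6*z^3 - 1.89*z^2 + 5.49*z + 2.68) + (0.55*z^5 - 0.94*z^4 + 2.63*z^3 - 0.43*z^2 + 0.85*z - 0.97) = 4.51*z^5 - 7.26*z^4 + 4.23*z^3 - 2.32*z^2 + 6.34*z + 1.71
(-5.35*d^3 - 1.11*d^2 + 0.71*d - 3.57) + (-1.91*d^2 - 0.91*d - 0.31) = -5.35*d^3 - 3.02*d^2 - 0.2*d - 3.88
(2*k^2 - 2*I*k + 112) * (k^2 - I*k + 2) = 2*k^4 - 4*I*k^3 + 114*k^2 - 116*I*k + 224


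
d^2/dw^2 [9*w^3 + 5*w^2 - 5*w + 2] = 54*w + 10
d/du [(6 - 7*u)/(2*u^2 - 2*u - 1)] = (14*u^2 - 24*u + 19)/(4*u^4 - 8*u^3 + 4*u + 1)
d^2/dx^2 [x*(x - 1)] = 2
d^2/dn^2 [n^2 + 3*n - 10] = 2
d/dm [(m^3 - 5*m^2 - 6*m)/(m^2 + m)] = 1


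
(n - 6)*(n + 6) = n^2 - 36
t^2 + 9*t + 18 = (t + 3)*(t + 6)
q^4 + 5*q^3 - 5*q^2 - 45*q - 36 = (q - 3)*(q + 1)*(q + 3)*(q + 4)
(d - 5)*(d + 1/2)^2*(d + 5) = d^4 + d^3 - 99*d^2/4 - 25*d - 25/4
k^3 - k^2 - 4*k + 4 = (k - 2)*(k - 1)*(k + 2)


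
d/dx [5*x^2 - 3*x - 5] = 10*x - 3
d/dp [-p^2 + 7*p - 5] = 7 - 2*p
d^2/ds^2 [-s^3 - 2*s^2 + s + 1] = -6*s - 4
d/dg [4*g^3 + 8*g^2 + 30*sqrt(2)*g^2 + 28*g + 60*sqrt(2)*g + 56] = 12*g^2 + 16*g + 60*sqrt(2)*g + 28 + 60*sqrt(2)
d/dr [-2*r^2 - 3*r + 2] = -4*r - 3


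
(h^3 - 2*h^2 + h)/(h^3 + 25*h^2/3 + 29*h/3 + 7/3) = 3*h*(h^2 - 2*h + 1)/(3*h^3 + 25*h^2 + 29*h + 7)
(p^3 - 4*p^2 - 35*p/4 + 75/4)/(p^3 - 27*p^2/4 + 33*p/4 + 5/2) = (4*p^2 + 4*p - 15)/(4*p^2 - 7*p - 2)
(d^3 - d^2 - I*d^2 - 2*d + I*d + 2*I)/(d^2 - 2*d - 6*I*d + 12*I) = (d^2 + d*(1 - I) - I)/(d - 6*I)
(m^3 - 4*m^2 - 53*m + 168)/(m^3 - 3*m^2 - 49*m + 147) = (m - 8)/(m - 7)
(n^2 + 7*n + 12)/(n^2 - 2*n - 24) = (n + 3)/(n - 6)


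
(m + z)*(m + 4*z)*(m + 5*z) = m^3 + 10*m^2*z + 29*m*z^2 + 20*z^3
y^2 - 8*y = y*(y - 8)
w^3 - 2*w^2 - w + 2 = (w - 2)*(w - 1)*(w + 1)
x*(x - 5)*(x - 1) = x^3 - 6*x^2 + 5*x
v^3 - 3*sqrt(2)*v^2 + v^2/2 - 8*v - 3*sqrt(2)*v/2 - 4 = (v + 1/2)*(v - 4*sqrt(2))*(v + sqrt(2))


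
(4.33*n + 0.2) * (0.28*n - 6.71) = 1.2124*n^2 - 28.9983*n - 1.342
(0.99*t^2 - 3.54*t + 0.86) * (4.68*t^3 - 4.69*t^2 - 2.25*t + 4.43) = 4.6332*t^5 - 21.2103*t^4 + 18.3999*t^3 + 8.3173*t^2 - 17.6172*t + 3.8098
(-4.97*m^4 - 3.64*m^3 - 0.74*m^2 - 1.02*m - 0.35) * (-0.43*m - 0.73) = 2.1371*m^5 + 5.1933*m^4 + 2.9754*m^3 + 0.9788*m^2 + 0.8951*m + 0.2555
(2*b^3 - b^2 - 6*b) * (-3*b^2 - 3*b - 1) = -6*b^5 - 3*b^4 + 19*b^3 + 19*b^2 + 6*b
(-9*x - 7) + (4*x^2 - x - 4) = 4*x^2 - 10*x - 11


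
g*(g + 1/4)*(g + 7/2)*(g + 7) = g^4 + 43*g^3/4 + 217*g^2/8 + 49*g/8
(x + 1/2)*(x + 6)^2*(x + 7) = x^4 + 39*x^3/2 + 259*x^2/2 + 312*x + 126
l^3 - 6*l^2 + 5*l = l*(l - 5)*(l - 1)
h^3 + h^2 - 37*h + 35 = (h - 5)*(h - 1)*(h + 7)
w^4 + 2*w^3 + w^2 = w^2*(w + 1)^2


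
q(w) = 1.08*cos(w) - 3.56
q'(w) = -1.08*sin(w)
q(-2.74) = -4.55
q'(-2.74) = 0.42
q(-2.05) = -4.06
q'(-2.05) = 0.96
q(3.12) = -4.64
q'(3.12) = -0.02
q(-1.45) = -3.43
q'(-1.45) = 1.07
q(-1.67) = -3.67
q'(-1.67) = 1.07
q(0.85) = -2.85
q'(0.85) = -0.81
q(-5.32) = -2.94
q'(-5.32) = -0.89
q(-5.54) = -2.76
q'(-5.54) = -0.73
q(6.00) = -2.52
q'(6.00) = 0.30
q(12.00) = -2.65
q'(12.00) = 0.58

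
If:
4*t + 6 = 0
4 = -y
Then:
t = -3/2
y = -4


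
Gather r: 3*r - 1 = 3*r - 1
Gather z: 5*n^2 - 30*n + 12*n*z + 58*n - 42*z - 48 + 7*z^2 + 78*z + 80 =5*n^2 + 28*n + 7*z^2 + z*(12*n + 36) + 32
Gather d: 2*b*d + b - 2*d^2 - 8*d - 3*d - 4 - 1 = b - 2*d^2 + d*(2*b - 11) - 5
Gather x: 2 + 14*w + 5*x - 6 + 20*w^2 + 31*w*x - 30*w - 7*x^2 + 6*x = 20*w^2 - 16*w - 7*x^2 + x*(31*w + 11) - 4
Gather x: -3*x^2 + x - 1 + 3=-3*x^2 + x + 2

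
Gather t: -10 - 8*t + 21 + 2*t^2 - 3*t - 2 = 2*t^2 - 11*t + 9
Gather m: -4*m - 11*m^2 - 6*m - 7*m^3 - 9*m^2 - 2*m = -7*m^3 - 20*m^2 - 12*m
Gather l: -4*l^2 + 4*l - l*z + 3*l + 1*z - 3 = -4*l^2 + l*(7 - z) + z - 3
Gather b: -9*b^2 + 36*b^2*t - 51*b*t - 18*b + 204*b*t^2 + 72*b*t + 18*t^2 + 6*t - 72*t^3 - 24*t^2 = b^2*(36*t - 9) + b*(204*t^2 + 21*t - 18) - 72*t^3 - 6*t^2 + 6*t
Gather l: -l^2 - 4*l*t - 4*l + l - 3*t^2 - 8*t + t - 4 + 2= -l^2 + l*(-4*t - 3) - 3*t^2 - 7*t - 2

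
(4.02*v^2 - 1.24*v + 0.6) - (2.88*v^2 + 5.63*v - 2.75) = 1.14*v^2 - 6.87*v + 3.35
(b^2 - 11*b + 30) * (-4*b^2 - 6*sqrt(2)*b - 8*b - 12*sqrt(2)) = -4*b^4 - 6*sqrt(2)*b^3 + 36*b^3 - 32*b^2 + 54*sqrt(2)*b^2 - 240*b - 48*sqrt(2)*b - 360*sqrt(2)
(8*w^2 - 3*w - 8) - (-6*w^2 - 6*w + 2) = 14*w^2 + 3*w - 10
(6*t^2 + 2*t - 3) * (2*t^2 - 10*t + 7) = 12*t^4 - 56*t^3 + 16*t^2 + 44*t - 21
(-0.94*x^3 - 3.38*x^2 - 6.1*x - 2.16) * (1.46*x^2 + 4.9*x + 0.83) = -1.3724*x^5 - 9.5408*x^4 - 26.2482*x^3 - 35.849*x^2 - 15.647*x - 1.7928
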